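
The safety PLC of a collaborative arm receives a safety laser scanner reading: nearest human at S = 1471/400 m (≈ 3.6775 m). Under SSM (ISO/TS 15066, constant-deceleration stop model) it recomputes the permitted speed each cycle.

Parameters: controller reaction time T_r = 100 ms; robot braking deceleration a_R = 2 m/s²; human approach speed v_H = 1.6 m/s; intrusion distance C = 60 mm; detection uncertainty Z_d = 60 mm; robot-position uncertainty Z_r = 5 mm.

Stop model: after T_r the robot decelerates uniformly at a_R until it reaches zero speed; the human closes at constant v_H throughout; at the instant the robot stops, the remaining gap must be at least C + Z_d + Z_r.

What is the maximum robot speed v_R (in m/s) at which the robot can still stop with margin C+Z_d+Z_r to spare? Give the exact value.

quadratic (1/4)·v² + (9/10)·v + (-1357/400) = 0
  disc = (9/10)² − 4·(1/4)·(-1357/400) = 1681/400 ; √disc = 41/20
  v_R = (−(9/10) + 41/20) / (2·(1/4)) = 23/10 m/s
check:
braking lasts T_s = (23/10)/2 = 1.1500 s
reaction-phase robot travel = 2.3000·0.1000 = 0.2300 m
braking distance = 2.3000²/(2·2.0000) = 1.3225 m
human over T_r+T_s: 1.6000·(0.1000+1.1500) = 2.0000 m
margins: 0.0600+0.0600+0.0050 = 0.1250 m
sum ≈ 0.2300+1.3225+2.0000+0.1250 ≈ 3.6775 m = S ✓

v_R_max = 23/10 m/s = 2.3000 m/s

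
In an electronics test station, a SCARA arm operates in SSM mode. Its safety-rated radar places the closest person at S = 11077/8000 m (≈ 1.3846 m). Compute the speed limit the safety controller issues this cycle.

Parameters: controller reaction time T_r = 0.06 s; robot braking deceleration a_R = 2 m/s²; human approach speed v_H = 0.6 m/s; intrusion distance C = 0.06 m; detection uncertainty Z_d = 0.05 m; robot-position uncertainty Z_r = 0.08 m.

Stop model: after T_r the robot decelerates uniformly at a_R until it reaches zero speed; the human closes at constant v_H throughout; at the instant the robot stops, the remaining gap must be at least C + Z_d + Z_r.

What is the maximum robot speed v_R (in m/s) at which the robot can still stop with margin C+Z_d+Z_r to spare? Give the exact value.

at the boundary: (1/4)·v² + (9/25)·v + (-9269/8000) = 0
  disc = (9/25)² − 4·(1/4)·(-9269/8000) = 51529/40000 ; √disc = 227/200
  v_R = (−(9/25) + 227/200) / (2·(1/4)) = 31/20 m/s
check:
braking lasts T_s = (31/20)/2 = 0.7750 s
robot covers v_R·T_r = 1.5500·0.0600 = 0.0930 m before braking
robot covers 1.5500·0.7750 − ½·2.0000·0.7750² = 0.6006 m while stopping
human over T_r+T_s: 0.6000·(0.0600+0.7750) = 0.5010 m
C+Z_d+Z_r = 0.0600+0.0500+0.0800 = 0.1900 m
sum ≈ 0.0930+0.6006+0.5010+0.1900 ≈ 1.3846 m = S ✓

v_R_max = 31/20 m/s = 1.5500 m/s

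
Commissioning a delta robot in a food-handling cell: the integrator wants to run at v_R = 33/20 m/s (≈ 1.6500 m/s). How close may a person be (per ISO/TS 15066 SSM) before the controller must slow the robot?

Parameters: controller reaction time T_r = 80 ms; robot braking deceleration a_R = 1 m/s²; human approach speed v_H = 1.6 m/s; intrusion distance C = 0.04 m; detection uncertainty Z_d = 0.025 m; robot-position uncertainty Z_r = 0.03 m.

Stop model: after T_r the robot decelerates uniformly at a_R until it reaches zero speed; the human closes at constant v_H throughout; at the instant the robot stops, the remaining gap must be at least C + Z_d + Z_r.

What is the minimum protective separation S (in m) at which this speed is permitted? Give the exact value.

S_min = 697/160 m = 4.3563 m

T_s = v_R/a_R = (33/20)/1 = 1.6500 s
robot in T_r: 1.6500·0.0800 = 0.1320 m
robot under decel: 1.6500²/(2·1.0000) = 1.3613 m
human closes 1.6000·1.7300 = 2.7680 m
margins: 0.0400+0.0250+0.0300 = 0.0950 m
S_min ≈ 0.1320+1.3613+2.7680+0.0950  ⇒  S_min = 697/160 m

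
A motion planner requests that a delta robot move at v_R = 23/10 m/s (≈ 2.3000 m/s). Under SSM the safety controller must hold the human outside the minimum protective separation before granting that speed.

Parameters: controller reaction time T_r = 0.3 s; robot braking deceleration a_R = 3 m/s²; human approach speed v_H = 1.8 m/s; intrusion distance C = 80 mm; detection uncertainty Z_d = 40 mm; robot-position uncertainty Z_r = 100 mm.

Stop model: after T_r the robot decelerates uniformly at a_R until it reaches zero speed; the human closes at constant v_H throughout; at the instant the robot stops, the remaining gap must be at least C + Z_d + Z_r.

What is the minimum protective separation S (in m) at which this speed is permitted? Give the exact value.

T_s = v_R/a_R = (23/10)/3 = 0.7667 s
robot covers v_R·T_r = 2.3000·0.3000 = 0.6900 m before braking
braking distance = 2.3000²/(2·3.0000) = 0.8817 m
human over T_r+T_s: 1.8000·(0.3000+0.7667) = 1.9200 m
C+Z_d+Z_r = 0.0800+0.0400+0.1000 = 0.2200 m
S_min ≈ 0.6900+0.8817+1.9200+0.2200  ⇒  S_min = 2227/600 m

S_min = 2227/600 m = 3.7117 m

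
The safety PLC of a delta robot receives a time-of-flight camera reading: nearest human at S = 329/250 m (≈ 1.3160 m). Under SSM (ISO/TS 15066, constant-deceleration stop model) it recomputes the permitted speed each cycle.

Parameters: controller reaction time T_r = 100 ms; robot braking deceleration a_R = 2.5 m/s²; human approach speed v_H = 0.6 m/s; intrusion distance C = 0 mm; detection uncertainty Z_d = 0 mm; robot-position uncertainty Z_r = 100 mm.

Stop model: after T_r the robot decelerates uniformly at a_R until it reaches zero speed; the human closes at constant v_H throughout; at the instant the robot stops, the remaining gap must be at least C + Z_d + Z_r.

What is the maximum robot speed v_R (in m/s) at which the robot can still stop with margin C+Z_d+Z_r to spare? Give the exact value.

v_R_max = 17/10 m/s = 1.7000 m/s

at the boundary: (1/5)·v² + (17/50)·v + (-289/250) = 0
  disc = (17/50)² − 4·(1/5)·(-289/250) = 2601/2500 ; √disc = 51/50
  v_R = (−(17/50) + 51/50) / (2·(1/5)) = 17/10 m/s
check:
T_s = v_R/a_R = (17/10)/(5/2) = 0.6800 s
robot in T_r: 1.7000·0.1000 = 0.1700 m
braking distance = 1.7000²/(2·2.5000) = 0.5780 m
human over T_r+T_s: 0.6000·(0.1000+0.6800) = 0.4680 m
residual clearance needed = 0.0000+0.0000+0.1000 = 0.1000 m
sum ≈ 0.1700+0.5780+0.4680+0.1000 ≈ 1.3160 m = S ✓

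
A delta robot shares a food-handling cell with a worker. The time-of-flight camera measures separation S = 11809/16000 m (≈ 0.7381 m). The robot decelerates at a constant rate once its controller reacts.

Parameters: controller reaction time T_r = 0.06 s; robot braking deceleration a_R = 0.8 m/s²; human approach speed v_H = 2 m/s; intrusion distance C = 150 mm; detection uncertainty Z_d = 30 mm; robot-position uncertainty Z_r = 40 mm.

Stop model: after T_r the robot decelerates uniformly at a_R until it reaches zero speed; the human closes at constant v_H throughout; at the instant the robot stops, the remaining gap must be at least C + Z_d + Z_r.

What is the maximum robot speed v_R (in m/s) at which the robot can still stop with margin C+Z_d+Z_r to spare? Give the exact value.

v_R_max = 3/20 m/s = 0.1500 m/s

quadratic (5/8)·v² + (64/25)·v + (-6369/16000) = 0
  disc = (64/25)² − 4·(5/8)·(-6369/16000) = 1207801/160000 ; √disc = 1099/400
  v_R = (−(64/25) + 1099/400) / (2·(5/8)) = 3/20 m/s
check:
T_s = v_R/a_R = (3/20)/(4/5) = 0.1875 s
robot in T_r: 0.1500·0.0600 = 0.0090 m
braking distance = 0.1500²/(2·0.8000) = 0.0141 m
person approaches 2.0000·(0.0600+0.1875) = 0.4950 m
C+Z_d+Z_r = 0.1500+0.0300+0.0400 = 0.2200 m
sum ≈ 0.0090+0.0141+0.4950+0.2200 ≈ 0.7381 m = S ✓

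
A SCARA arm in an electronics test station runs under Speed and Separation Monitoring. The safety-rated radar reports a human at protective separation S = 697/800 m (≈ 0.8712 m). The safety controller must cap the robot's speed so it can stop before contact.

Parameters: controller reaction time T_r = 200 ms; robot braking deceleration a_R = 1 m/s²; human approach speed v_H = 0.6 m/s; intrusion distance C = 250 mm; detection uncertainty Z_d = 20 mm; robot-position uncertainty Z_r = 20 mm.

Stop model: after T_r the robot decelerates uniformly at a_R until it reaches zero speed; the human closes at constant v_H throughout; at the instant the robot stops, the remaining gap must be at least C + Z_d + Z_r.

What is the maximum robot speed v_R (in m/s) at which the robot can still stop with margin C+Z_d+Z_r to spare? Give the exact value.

collect terms ⇒ (1/2)·v_R² + (4/5)·v_R + (-369/800) = 0
  disc = (4/5)² − 4·(1/2)·(-369/800) = 25/16 ; √disc = 5/4
  v_R = (−(4/5) + 5/4) / (2·(1/2)) = 9/20 m/s
check:
T_s = v_R/a_R = (9/20)/1 = 0.4500 s
robot covers v_R·T_r = 0.4500·0.2000 = 0.0900 m before braking
braking distance = 0.4500²/(2·1.0000) = 0.1013 m
human closes 0.6000·0.6500 = 0.3900 m
residual clearance needed = 0.2500+0.0200+0.0200 = 0.2900 m
sum ≈ 0.0900+0.1013+0.3900+0.2900 ≈ 0.8712 m = S ✓

v_R_max = 9/20 m/s = 0.4500 m/s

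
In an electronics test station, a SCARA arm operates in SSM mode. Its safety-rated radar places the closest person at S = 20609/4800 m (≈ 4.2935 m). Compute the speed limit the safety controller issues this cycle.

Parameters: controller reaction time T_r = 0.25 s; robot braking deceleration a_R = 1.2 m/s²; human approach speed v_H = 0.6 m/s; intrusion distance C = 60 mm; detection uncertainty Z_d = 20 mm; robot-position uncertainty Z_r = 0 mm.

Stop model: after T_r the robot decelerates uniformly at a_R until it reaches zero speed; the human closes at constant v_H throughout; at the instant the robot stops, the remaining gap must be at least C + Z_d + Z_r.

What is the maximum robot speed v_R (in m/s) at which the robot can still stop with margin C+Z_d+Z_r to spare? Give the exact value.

quadratic (5/12)·v² + (3/4)·v + (-3901/960) = 0
  disc = (3/4)² − 4·(5/12)·(-3901/960) = 4225/576 ; √disc = 65/24
  v_R = (−(3/4) + 65/24) / (2·(5/12)) = 47/20 m/s
check:
T_s = v_R/a_R = (47/20)/(6/5) = 1.9583 s
robot covers v_R·T_r = 2.3500·0.2500 = 0.5875 m before braking
robot covers 2.3500·1.9583 − ½·1.2000·1.9583² = 2.3010 m while stopping
human over T_r+T_s: 0.6000·(0.2500+1.9583) = 1.3250 m
C+Z_d+Z_r = 0.0600+0.0200+0.0000 = 0.0800 m
sum ≈ 0.5875+2.3010+1.3250+0.0800 ≈ 4.2935 m = S ✓

v_R_max = 47/20 m/s = 2.3500 m/s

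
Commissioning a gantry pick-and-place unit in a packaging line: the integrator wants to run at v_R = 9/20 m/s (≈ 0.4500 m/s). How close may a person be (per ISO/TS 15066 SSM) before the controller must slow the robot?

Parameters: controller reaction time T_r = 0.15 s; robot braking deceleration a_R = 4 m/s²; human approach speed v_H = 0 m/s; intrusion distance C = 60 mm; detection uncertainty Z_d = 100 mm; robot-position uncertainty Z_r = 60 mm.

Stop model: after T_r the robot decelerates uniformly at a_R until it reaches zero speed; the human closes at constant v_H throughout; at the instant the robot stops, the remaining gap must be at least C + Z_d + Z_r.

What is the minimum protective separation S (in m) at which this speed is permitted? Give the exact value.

T_s = v_R/a_R = (9/20)/4 = 0.1125 s
reaction-phase robot travel = 0.4500·0.1500 = 0.0675 m
braking distance = 0.4500²/(2·4.0000) = 0.0253 m
person approaches 0.0000·(0.1500+0.1125) = 0.0000 m
residual clearance needed = 0.0600+0.1000+0.0600 = 0.2200 m
S_min ≈ 0.0675+0.0253+0.0000+0.2200  ⇒  S_min = 1001/3200 m

S_min = 1001/3200 m = 0.3128 m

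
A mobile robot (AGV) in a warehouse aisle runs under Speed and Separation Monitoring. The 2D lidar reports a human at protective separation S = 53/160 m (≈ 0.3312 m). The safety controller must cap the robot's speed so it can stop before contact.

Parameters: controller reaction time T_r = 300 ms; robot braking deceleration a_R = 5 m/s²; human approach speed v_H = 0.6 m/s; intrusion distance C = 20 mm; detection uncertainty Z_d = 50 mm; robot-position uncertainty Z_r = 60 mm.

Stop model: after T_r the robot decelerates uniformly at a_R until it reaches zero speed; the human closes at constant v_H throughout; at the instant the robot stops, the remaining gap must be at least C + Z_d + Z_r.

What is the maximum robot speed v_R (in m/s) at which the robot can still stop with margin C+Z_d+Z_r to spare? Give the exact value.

v_R_max = 1/20 m/s = 0.0500 m/s

at the boundary: (1/10)·v² + (21/50)·v + (-17/800) = 0
  disc = (21/50)² − 4·(1/10)·(-17/800) = 1849/10000 ; √disc = 43/100
  v_R = (−(21/50) + 43/100) / (2·(1/10)) = 1/20 m/s
check:
T_s = v_R/a_R = (1/20)/5 = 0.0100 s
reaction-phase robot travel = 0.0500·0.3000 = 0.0150 m
braking distance = 0.0500²/(2·5.0000) = 0.0003 m
human closes 0.6000·0.3100 = 0.1860 m
C+Z_d+Z_r = 0.0200+0.0500+0.0600 = 0.1300 m
sum ≈ 0.0150+0.0003+0.1860+0.1300 ≈ 0.3312 m = S ✓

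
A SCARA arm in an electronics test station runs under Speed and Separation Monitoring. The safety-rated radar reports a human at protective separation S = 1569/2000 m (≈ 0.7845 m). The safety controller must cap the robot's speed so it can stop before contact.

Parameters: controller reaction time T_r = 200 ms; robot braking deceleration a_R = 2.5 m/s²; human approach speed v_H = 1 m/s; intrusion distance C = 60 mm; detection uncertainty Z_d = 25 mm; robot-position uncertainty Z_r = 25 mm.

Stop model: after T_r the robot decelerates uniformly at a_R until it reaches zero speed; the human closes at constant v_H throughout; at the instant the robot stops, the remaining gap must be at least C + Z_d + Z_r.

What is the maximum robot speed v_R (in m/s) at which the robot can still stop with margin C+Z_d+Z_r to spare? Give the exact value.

v_R_max = 13/20 m/s = 0.6500 m/s

at the boundary: (1/5)·v² + (3/5)·v + (-949/2000) = 0
  disc = (3/5)² − 4·(1/5)·(-949/2000) = 1849/2500 ; √disc = 43/50
  v_R = (−(3/5) + 43/50) / (2·(1/5)) = 13/20 m/s
check:
stop time T_s = (13/20)/(5/2) = 0.2600 s
robot in T_r: 0.6500·0.2000 = 0.1300 m
robot under decel: 0.6500²/(2·2.5000) = 0.0845 m
person approaches 1.0000·(0.2000+0.2600) = 0.4600 m
residual clearance needed = 0.0600+0.0250+0.0250 = 0.1100 m
sum ≈ 0.1300+0.0845+0.4600+0.1100 ≈ 0.7845 m = S ✓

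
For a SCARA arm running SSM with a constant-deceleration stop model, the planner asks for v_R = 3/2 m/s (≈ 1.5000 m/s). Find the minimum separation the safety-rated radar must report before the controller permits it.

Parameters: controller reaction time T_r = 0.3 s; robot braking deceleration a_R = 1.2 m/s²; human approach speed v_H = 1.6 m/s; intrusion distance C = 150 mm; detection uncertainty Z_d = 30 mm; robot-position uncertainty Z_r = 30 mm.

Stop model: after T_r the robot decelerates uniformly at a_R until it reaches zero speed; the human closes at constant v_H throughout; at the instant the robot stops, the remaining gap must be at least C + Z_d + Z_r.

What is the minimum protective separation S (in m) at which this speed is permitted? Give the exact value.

S_min = 1631/400 m = 4.0775 m

T_s = v_R/a_R = (3/2)/(6/5) = 1.2500 s
reaction-phase robot travel = 1.5000·0.3000 = 0.4500 m
robot under decel: 1.5000²/(2·1.2000) = 0.9375 m
person approaches 1.6000·(0.3000+1.2500) = 2.4800 m
residual clearance needed = 0.1500+0.0300+0.0300 = 0.2100 m
S_min ≈ 0.4500+0.9375+2.4800+0.2100  ⇒  S_min = 1631/400 m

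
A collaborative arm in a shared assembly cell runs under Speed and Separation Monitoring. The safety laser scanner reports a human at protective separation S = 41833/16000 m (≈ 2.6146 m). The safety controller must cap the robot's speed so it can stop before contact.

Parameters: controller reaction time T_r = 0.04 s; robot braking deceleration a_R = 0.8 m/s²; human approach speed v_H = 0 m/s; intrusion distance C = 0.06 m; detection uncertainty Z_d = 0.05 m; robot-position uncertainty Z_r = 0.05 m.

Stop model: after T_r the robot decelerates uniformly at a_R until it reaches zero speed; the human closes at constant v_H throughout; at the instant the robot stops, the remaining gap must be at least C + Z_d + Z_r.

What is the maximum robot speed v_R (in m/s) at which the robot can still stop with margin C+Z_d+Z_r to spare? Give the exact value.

collect terms ⇒ (5/8)·v_R² + (1/25)·v_R + (-39273/16000) = 0
  disc = (1/25)² − 4·(5/8)·(-39273/16000) = 982081/160000 ; √disc = 991/400
  v_R = (−(1/25) + 991/400) / (2·(5/8)) = 39/20 m/s
check:
T_s = v_R/a_R = (39/20)/(4/5) = 2.4375 s
reaction-phase robot travel = 1.9500·0.0400 = 0.0780 m
robot under decel: 1.9500²/(2·0.8000) = 2.3766 m
human closes 0.0000·2.4775 = 0.0000 m
margins: 0.0600+0.0500+0.0500 = 0.1600 m
sum ≈ 0.0780+2.3766+0.0000+0.1600 ≈ 2.6146 m = S ✓

v_R_max = 39/20 m/s = 1.9500 m/s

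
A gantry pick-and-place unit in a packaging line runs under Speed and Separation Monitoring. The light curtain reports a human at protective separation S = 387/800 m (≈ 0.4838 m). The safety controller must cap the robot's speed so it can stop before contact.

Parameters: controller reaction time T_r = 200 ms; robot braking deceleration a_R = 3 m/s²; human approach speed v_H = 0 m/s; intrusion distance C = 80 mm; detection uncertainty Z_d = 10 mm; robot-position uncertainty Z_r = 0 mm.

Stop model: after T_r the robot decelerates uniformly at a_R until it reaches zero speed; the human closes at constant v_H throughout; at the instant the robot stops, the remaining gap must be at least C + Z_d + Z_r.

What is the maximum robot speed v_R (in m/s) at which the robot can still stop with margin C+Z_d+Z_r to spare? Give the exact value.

v_R_max = 21/20 m/s = 1.0500 m/s

at the boundary: (1/6)·v² + (1/5)·v + (-63/160) = 0
  disc = (1/5)² − 4·(1/6)·(-63/160) = 121/400 ; √disc = 11/20
  v_R = (−(1/5) + 11/20) / (2·(1/6)) = 21/20 m/s
check:
stop time T_s = (21/20)/3 = 0.3500 s
reaction-phase robot travel = 1.0500·0.2000 = 0.2100 m
braking distance = 1.0500²/(2·3.0000) = 0.1837 m
human closes 0.0000·0.5500 = 0.0000 m
residual clearance needed = 0.0800+0.0100+0.0000 = 0.0900 m
sum ≈ 0.2100+0.1837+0.0000+0.0900 ≈ 0.4838 m = S ✓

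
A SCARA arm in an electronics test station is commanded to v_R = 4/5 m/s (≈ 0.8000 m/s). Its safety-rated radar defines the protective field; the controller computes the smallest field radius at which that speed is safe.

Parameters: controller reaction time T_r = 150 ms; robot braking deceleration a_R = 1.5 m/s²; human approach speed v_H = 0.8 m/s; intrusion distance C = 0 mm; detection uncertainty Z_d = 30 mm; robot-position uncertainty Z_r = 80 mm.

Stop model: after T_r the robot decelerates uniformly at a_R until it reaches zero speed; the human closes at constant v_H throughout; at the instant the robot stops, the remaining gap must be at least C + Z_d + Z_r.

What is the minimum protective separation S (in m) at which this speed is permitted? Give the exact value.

stop time T_s = (4/5)/(3/2) = 0.5333 s
robot in T_r: 0.8000·0.1500 = 0.1200 m
braking distance = 0.8000²/(2·1.5000) = 0.2133 m
human closes 0.8000·0.6833 = 0.5467 m
C+Z_d+Z_r = 0.0000+0.0300+0.0800 = 0.1100 m
S_min ≈ 0.1200+0.2133+0.5467+0.1100  ⇒  S_min = 99/100 m

S_min = 99/100 m = 0.9900 m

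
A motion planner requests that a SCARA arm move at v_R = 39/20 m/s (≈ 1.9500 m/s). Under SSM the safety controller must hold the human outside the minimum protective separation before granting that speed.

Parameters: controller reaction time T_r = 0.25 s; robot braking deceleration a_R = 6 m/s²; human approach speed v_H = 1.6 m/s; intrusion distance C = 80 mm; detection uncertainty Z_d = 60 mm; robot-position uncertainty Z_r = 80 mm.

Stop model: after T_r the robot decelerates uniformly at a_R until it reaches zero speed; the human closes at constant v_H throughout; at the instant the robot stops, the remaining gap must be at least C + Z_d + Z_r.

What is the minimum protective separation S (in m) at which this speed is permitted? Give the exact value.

braking lasts T_s = (39/20)/6 = 0.3250 s
robot covers v_R·T_r = 1.9500·0.2500 = 0.4875 m before braking
robot covers 1.9500·0.3250 − ½·6.0000·0.3250² = 0.3169 m while stopping
human over T_r+T_s: 1.6000·(0.2500+0.3250) = 0.9200 m
margins: 0.0800+0.0600+0.0800 = 0.2200 m
S_min ≈ 0.4875+0.3169+0.9200+0.2200  ⇒  S_min = 3111/1600 m

S_min = 3111/1600 m = 1.9444 m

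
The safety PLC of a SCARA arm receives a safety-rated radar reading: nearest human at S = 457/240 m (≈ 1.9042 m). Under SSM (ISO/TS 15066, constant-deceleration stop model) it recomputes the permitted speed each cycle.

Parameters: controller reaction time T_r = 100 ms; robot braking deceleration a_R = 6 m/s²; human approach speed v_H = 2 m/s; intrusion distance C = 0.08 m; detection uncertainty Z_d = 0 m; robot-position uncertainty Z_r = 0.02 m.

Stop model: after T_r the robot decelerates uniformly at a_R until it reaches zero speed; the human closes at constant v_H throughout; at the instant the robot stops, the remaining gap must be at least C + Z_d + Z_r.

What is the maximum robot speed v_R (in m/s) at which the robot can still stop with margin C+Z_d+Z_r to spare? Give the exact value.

quadratic (1/12)·v² + (13/30)·v + (-77/48) = 0
  disc = (13/30)² − 4·(1/12)·(-77/48) = 289/400 ; √disc = 17/20
  v_R = (−(13/30) + 17/20) / (2·(1/12)) = 5/2 m/s
check:
braking lasts T_s = (5/2)/6 = 0.4167 s
robot covers v_R·T_r = 2.5000·0.1000 = 0.2500 m before braking
robot under decel: 2.5000²/(2·6.0000) = 0.5208 m
person approaches 2.0000·(0.1000+0.4167) = 1.0333 m
residual clearance needed = 0.0800+0.0000+0.0200 = 0.1000 m
sum ≈ 0.2500+0.5208+1.0333+0.1000 ≈ 1.9042 m = S ✓

v_R_max = 5/2 m/s = 2.5000 m/s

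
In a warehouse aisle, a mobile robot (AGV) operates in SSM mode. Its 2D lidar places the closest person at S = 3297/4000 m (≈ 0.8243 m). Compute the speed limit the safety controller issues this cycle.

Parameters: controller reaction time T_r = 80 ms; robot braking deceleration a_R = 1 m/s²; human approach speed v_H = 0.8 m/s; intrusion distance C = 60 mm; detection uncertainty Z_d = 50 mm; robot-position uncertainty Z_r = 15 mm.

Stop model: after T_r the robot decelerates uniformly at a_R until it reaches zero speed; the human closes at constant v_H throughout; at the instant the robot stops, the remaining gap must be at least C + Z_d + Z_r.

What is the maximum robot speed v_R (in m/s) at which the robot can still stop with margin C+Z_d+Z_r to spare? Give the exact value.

v_R_max = 11/20 m/s = 0.5500 m/s

quadratic (1/2)·v² + (22/25)·v + (-2541/4000) = 0
  disc = (22/25)² − 4·(1/2)·(-2541/4000) = 20449/10000 ; √disc = 143/100
  v_R = (−(22/25) + 143/100) / (2·(1/2)) = 11/20 m/s
check:
stop time T_s = (11/20)/1 = 0.5500 s
robot in T_r: 0.5500·0.0800 = 0.0440 m
robot under decel: 0.5500²/(2·1.0000) = 0.1512 m
human closes 0.8000·0.6300 = 0.5040 m
margins: 0.0600+0.0500+0.0150 = 0.1250 m
sum ≈ 0.0440+0.1512+0.5040+0.1250 ≈ 0.8243 m = S ✓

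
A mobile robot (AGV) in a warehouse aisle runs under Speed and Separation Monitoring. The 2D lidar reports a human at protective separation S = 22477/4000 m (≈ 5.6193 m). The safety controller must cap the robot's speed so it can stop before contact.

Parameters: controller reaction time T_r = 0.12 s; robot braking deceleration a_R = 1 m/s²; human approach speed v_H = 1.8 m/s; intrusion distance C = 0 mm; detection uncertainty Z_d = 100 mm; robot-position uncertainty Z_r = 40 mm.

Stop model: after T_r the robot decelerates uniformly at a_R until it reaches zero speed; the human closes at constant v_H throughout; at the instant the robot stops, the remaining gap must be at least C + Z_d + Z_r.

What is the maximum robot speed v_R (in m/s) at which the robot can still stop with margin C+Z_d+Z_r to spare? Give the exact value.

quadratic (1/2)·v² + (48/25)·v + (-21053/4000) = 0
  disc = (48/25)² − 4·(1/2)·(-21053/4000) = 142129/10000 ; √disc = 377/100
  v_R = (−(48/25) + 377/100) / (2·(1/2)) = 37/20 m/s
check:
braking lasts T_s = (37/20)/1 = 1.8500 s
reaction-phase robot travel = 1.8500·0.1200 = 0.2220 m
robot under decel: 1.8500²/(2·1.0000) = 1.7112 m
person approaches 1.8000·(0.1200+1.8500) = 3.5460 m
C+Z_d+Z_r = 0.0000+0.1000+0.0400 = 0.1400 m
sum ≈ 0.2220+1.7112+3.5460+0.1400 ≈ 5.6193 m = S ✓

v_R_max = 37/20 m/s = 1.8500 m/s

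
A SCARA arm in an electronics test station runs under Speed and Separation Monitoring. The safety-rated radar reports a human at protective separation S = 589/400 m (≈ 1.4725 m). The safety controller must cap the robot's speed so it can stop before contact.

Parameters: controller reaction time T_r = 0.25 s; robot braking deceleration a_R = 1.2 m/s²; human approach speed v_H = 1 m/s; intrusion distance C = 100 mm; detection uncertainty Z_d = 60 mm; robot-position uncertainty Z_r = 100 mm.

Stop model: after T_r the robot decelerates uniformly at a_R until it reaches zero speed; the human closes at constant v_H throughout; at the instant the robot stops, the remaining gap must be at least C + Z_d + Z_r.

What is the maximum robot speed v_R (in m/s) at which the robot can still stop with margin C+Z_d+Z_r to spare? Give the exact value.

collect terms ⇒ (5/12)·v_R² + (13/12)·v_R + (-77/80) = 0
  disc = (13/12)² − 4·(5/12)·(-77/80) = 25/9 ; √disc = 5/3
  v_R = (−(13/12) + 5/3) / (2·(5/12)) = 7/10 m/s
check:
braking lasts T_s = (7/10)/(6/5) = 0.5833 s
reaction-phase robot travel = 0.7000·0.2500 = 0.1750 m
braking distance = 0.7000²/(2·1.2000) = 0.2042 m
human over T_r+T_s: 1.0000·(0.2500+0.5833) = 0.8333 m
C+Z_d+Z_r = 0.1000+0.0600+0.1000 = 0.2600 m
sum ≈ 0.1750+0.2042+0.8333+0.2600 ≈ 1.4725 m = S ✓

v_R_max = 7/10 m/s = 0.7000 m/s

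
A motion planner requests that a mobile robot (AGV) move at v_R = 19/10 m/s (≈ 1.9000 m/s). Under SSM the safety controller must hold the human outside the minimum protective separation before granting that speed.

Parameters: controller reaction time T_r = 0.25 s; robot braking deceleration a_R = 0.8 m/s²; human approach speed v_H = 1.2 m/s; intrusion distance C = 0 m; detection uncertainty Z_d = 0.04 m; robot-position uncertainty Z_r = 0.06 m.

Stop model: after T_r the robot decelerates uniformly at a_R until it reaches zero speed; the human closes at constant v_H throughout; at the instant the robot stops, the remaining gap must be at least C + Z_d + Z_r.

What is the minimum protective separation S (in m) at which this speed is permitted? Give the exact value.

T_s = v_R/a_R = (19/10)/(4/5) = 2.3750 s
robot in T_r: 1.9000·0.2500 = 0.4750 m
robot covers 1.9000·2.3750 − ½·0.8000·2.3750² = 2.2563 m while stopping
human over T_r+T_s: 1.2000·(0.2500+2.3750) = 3.1500 m
residual clearance needed = 0.0000+0.0400+0.0600 = 0.1000 m
S_min ≈ 0.4750+2.2563+3.1500+0.1000  ⇒  S_min = 957/160 m

S_min = 957/160 m = 5.9813 m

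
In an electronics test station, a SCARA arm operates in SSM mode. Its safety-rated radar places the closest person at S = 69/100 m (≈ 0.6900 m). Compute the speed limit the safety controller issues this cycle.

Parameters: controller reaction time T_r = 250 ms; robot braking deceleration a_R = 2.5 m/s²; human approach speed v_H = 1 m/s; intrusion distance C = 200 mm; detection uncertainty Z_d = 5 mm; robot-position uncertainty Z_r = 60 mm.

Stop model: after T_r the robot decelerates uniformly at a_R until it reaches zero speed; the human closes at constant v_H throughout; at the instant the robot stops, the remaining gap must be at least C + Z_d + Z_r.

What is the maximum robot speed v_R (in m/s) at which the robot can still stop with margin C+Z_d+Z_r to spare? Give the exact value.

at the boundary: (1/5)·v² + (13/20)·v + (-7/40) = 0
  disc = (13/20)² − 4·(1/5)·(-7/40) = 9/16 ; √disc = 3/4
  v_R = (−(13/20) + 3/4) / (2·(1/5)) = 1/4 m/s
check:
stop time T_s = (1/4)/(5/2) = 0.1000 s
robot in T_r: 0.2500·0.2500 = 0.0625 m
robot covers 0.2500·0.1000 − ½·2.5000·0.1000² = 0.0125 m while stopping
human over T_r+T_s: 1.0000·(0.2500+0.1000) = 0.3500 m
residual clearance needed = 0.2000+0.0050+0.0600 = 0.2650 m
sum ≈ 0.0625+0.0125+0.3500+0.2650 ≈ 0.6900 m = S ✓

v_R_max = 1/4 m/s = 0.2500 m/s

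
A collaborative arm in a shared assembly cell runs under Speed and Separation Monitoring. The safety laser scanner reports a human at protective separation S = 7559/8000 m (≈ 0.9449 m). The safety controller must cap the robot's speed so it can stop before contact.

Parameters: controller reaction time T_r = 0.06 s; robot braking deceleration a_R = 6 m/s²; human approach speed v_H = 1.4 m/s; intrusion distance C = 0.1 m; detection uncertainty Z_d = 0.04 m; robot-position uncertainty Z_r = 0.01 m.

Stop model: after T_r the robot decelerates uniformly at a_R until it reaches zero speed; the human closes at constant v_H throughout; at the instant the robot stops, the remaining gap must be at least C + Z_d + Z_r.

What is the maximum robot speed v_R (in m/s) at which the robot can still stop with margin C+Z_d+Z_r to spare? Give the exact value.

v_R_max = 33/20 m/s = 1.6500 m/s

quadratic (1/12)·v² + (22/75)·v + (-5687/8000) = 0
  disc = (22/75)² − 4·(1/12)·(-5687/8000) = 116281/360000 ; √disc = 341/600
  v_R = (−(22/75) + 341/600) / (2·(1/12)) = 33/20 m/s
check:
stop time T_s = (33/20)/6 = 0.2750 s
robot in T_r: 1.6500·0.0600 = 0.0990 m
robot covers 1.6500·0.2750 − ½·6.0000·0.2750² = 0.2269 m while stopping
human closes 1.4000·0.3350 = 0.4690 m
margins: 0.1000+0.0400+0.0100 = 0.1500 m
sum ≈ 0.0990+0.2269+0.4690+0.1500 ≈ 0.9449 m = S ✓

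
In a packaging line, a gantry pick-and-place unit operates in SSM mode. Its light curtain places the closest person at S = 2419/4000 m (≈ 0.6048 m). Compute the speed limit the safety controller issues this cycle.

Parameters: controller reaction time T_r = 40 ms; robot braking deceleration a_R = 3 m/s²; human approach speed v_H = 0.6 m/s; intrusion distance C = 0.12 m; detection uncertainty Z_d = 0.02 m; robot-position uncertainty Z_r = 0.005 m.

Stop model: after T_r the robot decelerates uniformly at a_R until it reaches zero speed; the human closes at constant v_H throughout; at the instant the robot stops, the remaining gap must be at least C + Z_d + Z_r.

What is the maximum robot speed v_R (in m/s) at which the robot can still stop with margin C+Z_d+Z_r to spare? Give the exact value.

v_R_max = 21/20 m/s = 1.0500 m/s

quadratic (1/6)·v² + (6/25)·v + (-1743/4000) = 0
  disc = (6/25)² − 4·(1/6)·(-1743/4000) = 3481/10000 ; √disc = 59/100
  v_R = (−(6/25) + 59/100) / (2·(1/6)) = 21/20 m/s
check:
braking lasts T_s = (21/20)/3 = 0.3500 s
robot in T_r: 1.0500·0.0400 = 0.0420 m
braking distance = 1.0500²/(2·3.0000) = 0.1837 m
human closes 0.6000·0.3900 = 0.2340 m
margins: 0.1200+0.0200+0.0050 = 0.1450 m
sum ≈ 0.0420+0.1837+0.2340+0.1450 ≈ 0.6048 m = S ✓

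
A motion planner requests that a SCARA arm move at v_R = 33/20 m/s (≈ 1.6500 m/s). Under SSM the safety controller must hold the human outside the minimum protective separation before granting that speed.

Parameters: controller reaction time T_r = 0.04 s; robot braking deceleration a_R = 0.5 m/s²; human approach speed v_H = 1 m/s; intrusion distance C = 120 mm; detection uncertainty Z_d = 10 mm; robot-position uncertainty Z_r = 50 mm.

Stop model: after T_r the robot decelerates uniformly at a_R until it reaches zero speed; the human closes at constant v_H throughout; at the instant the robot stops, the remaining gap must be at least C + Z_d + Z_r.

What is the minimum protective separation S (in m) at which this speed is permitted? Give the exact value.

stop time T_s = (33/20)/(1/2) = 3.3000 s
reaction-phase robot travel = 1.6500·0.0400 = 0.0660 m
robot under decel: 1.6500²/(2·0.5000) = 2.7225 m
human over T_r+T_s: 1.0000·(0.0400+3.3000) = 3.3400 m
C+Z_d+Z_r = 0.1200+0.0100+0.0500 = 0.1800 m
S_min ≈ 0.0660+2.7225+3.3400+0.1800  ⇒  S_min = 12617/2000 m

S_min = 12617/2000 m = 6.3085 m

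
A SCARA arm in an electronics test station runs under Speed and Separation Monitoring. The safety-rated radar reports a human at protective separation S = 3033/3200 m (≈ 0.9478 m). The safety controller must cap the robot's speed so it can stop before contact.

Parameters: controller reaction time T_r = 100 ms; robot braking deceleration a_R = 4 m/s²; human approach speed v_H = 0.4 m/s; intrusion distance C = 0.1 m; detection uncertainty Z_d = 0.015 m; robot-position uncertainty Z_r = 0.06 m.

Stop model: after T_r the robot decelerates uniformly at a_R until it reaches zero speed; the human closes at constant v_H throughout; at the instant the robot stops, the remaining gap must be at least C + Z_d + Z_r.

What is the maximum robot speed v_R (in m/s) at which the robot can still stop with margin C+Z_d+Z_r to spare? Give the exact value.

at the boundary: (1/8)·v² + (1/5)·v + (-469/640) = 0
  disc = (1/5)² − 4·(1/8)·(-469/640) = 2601/6400 ; √disc = 51/80
  v_R = (−(1/5) + 51/80) / (2·(1/8)) = 7/4 m/s
check:
T_s = v_R/a_R = (7/4)/4 = 0.4375 s
reaction-phase robot travel = 1.7500·0.1000 = 0.1750 m
robot covers 1.7500·0.4375 − ½·4.0000·0.4375² = 0.3828 m while stopping
human over T_r+T_s: 0.4000·(0.1000+0.4375) = 0.2150 m
C+Z_d+Z_r = 0.1000+0.0150+0.0600 = 0.1750 m
sum ≈ 0.1750+0.3828+0.2150+0.1750 ≈ 0.9478 m = S ✓

v_R_max = 7/4 m/s = 1.7500 m/s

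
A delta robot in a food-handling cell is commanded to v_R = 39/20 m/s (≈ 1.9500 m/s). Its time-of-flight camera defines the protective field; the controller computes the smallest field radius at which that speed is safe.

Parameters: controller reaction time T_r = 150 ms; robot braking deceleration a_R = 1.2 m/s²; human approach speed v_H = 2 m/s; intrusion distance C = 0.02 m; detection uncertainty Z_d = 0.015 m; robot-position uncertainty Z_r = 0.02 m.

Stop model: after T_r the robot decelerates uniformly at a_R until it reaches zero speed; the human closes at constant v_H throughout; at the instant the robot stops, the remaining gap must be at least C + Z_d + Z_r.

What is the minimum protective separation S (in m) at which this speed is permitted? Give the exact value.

S_min = 8771/1600 m = 5.4819 m

T_s = v_R/a_R = (39/20)/(6/5) = 1.6250 s
robot covers v_R·T_r = 1.9500·0.1500 = 0.2925 m before braking
robot under decel: 1.9500²/(2·1.2000) = 1.5844 m
person approaches 2.0000·(0.1500+1.6250) = 3.5500 m
margins: 0.0200+0.0150+0.0200 = 0.0550 m
S_min ≈ 0.2925+1.5844+3.5500+0.0550  ⇒  S_min = 8771/1600 m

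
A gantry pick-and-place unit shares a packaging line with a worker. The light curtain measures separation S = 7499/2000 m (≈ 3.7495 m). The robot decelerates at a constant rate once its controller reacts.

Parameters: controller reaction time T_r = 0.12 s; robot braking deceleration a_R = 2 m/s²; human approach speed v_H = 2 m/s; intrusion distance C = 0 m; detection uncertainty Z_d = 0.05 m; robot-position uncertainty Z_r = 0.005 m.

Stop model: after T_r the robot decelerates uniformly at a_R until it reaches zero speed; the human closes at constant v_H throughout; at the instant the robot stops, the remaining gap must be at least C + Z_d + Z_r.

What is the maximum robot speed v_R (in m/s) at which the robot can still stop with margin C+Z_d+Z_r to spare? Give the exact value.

collect terms ⇒ (1/4)·v_R² + (28/25)·v_R + (-6909/2000) = 0
  disc = (28/25)² − 4·(1/4)·(-6909/2000) = 47089/10000 ; √disc = 217/100
  v_R = (−(28/25) + 217/100) / (2·(1/4)) = 21/10 m/s
check:
braking lasts T_s = (21/10)/2 = 1.0500 s
robot covers v_R·T_r = 2.1000·0.1200 = 0.2520 m before braking
robot covers 2.1000·1.0500 − ½·2.0000·1.0500² = 1.1025 m while stopping
human closes 2.0000·1.1700 = 2.3400 m
margins: 0.0000+0.0500+0.0050 = 0.0550 m
sum ≈ 0.2520+1.1025+2.3400+0.0550 ≈ 3.7495 m = S ✓

v_R_max = 21/10 m/s = 2.1000 m/s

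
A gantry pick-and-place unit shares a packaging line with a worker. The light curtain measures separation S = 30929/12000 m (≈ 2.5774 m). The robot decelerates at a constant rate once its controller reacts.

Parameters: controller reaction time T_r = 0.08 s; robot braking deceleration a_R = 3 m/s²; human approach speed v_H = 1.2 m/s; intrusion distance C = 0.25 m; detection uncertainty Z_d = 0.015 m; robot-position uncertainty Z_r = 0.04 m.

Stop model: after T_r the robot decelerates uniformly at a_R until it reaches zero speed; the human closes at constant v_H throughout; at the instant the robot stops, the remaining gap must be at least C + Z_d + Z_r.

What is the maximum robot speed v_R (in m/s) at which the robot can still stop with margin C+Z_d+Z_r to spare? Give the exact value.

v_R_max = 49/20 m/s = 2.4500 m/s

quadratic (1/6)·v² + (12/25)·v + (-26117/12000) = 0
  disc = (12/25)² − 4·(1/6)·(-26117/12000) = 151321/90000 ; √disc = 389/300
  v_R = (−(12/25) + 389/300) / (2·(1/6)) = 49/20 m/s
check:
stop time T_s = (49/20)/3 = 0.8167 s
robot in T_r: 2.4500·0.0800 = 0.1960 m
braking distance = 2.4500²/(2·3.0000) = 1.0004 m
human over T_r+T_s: 1.2000·(0.0800+0.8167) = 1.0760 m
margins: 0.2500+0.0150+0.0400 = 0.3050 m
sum ≈ 0.1960+1.0004+1.0760+0.3050 ≈ 2.5774 m = S ✓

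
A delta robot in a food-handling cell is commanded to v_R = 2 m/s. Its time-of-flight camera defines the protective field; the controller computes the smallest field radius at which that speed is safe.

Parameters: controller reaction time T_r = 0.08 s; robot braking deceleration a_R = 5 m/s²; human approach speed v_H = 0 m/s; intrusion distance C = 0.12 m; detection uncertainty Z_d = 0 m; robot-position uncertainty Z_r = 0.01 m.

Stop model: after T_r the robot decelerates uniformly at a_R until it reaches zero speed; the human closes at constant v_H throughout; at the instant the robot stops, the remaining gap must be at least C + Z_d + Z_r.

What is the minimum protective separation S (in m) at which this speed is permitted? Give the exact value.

S_min = 69/100 m = 0.6900 m

braking lasts T_s = 2/5 = 0.4000 s
robot in T_r: 2.0000·0.0800 = 0.1600 m
robot covers 2.0000·0.4000 − ½·5.0000·0.4000² = 0.4000 m while stopping
person approaches 0.0000·(0.0800+0.4000) = 0.0000 m
margins: 0.1200+0.0000+0.0100 = 0.1300 m
S_min ≈ 0.1600+0.4000+0.0000+0.1300  ⇒  S_min = 69/100 m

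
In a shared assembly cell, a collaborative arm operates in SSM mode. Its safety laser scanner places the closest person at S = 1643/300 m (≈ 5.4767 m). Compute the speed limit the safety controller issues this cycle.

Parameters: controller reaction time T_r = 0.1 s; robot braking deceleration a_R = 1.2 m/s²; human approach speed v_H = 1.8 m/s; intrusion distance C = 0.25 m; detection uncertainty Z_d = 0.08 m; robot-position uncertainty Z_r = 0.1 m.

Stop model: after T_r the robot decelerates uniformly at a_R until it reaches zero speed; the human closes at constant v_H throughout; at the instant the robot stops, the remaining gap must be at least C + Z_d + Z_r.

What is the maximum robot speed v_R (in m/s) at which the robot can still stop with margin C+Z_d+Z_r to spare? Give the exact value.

v_R_max = 2 m/s = 2.0000 m/s

at the boundary: (5/12)·v² + (8/5)·v + (-73/15) = 0
  disc = (8/5)² − 4·(5/12)·(-73/15) = 2401/225 ; √disc = 49/15
  v_R = (−(8/5) + 49/15) / (2·(5/12)) = 2 m/s
check:
T_s = v_R/a_R = 2/(6/5) = 1.6667 s
robot in T_r: 2.0000·0.1000 = 0.2000 m
robot under decel: 2.0000²/(2·1.2000) = 1.6667 m
human closes 1.8000·1.7667 = 3.1800 m
margins: 0.2500+0.0800+0.1000 = 0.4300 m
sum ≈ 0.2000+1.6667+3.1800+0.4300 ≈ 5.4767 m = S ✓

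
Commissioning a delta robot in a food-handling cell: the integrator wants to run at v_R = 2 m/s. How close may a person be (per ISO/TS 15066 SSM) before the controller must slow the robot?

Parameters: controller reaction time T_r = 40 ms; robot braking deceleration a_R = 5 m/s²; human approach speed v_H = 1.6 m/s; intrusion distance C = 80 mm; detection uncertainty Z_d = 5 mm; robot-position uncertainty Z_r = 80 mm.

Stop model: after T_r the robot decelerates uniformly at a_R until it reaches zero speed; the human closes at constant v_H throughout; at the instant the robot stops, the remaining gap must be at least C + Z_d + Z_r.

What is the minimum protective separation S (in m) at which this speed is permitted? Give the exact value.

S_min = 1349/1000 m = 1.3490 m

stop time T_s = 2/5 = 0.4000 s
robot in T_r: 2.0000·0.0400 = 0.0800 m
braking distance = 2.0000²/(2·5.0000) = 0.4000 m
person approaches 1.6000·(0.0400+0.4000) = 0.7040 m
C+Z_d+Z_r = 0.0800+0.0050+0.0800 = 0.1650 m
S_min ≈ 0.0800+0.4000+0.7040+0.1650  ⇒  S_min = 1349/1000 m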